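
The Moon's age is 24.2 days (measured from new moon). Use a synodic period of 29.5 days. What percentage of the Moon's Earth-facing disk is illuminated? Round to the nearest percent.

29%

Elongation θ = 360° × 24.2/29.5 ≈ 295.3°.
cos 295.3° = 0.428, so f = (1 − 0.428)/2 = 0.286, so 29%.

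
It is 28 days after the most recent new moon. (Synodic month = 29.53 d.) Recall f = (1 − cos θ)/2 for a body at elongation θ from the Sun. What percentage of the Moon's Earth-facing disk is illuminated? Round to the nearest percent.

The Moon has covered 28/29.53 of its cycle, so θ ≈ 360° × 28/29.53 = 341.3°.
Illuminated fraction = (1 − cos 341.3°)/2 = (1 − 0.947)/2 ≈ 0.026, so 3%.

3%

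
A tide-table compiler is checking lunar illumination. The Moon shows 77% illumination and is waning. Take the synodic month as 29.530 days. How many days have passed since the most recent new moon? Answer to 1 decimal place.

19.5 days

From f = (1 − cos θ)/2: cos θ = 1 − 2×0.77 = -0.540; arccos → 122.7°.
Waning ⇒ past full, so θ = 360° − 122.7° = 237.3°.
At 360°/29.530 d per day, 237.3° corresponds to 19.47 days.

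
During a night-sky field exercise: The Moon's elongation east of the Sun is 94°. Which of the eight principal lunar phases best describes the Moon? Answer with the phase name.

first quarter

The first quarter sector spans roughly 68°–112°; 94° falls inside it.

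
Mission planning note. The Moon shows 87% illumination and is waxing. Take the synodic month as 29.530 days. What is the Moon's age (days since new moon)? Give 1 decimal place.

Invert f = (1 − cos θ)/2 to get cos θ = 1 − 2(0.87) = -0.740, hence θ₀ = arccos -0.740 = 137.7°.
The Moon is waxing (0°–180°), so θ = 137.7° directly.
That fraction of the synodic month is 137.7/360 × 29.530 d ≈ 11.30 d.

11.3 days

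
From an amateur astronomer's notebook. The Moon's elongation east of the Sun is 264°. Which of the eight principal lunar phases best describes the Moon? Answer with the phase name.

The last quarter sector spans roughly 248°–292°; 264° falls inside it.

last quarter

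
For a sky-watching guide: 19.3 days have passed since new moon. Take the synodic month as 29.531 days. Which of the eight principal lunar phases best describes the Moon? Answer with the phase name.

θ ≈ 360° × 19.3/29.531 = 235°, which falls in the waning gibbous sector.

waning gibbous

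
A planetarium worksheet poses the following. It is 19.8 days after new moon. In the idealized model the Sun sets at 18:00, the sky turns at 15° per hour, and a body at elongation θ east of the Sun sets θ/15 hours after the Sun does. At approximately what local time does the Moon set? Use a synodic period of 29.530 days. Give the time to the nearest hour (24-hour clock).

10:00

Elongation θ = 360° × 19.8/29.530 ≈ 241.4°.
The Moon trails the Sun by θ/15 = 241.4/15 ≈ 16.09 hours.
18:00 + 16.09 h ≈ 10:06 → 10:00 to the nearest hour.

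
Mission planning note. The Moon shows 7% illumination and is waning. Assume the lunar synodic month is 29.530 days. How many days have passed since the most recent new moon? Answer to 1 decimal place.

Invert f = (1 − cos θ)/2 to get cos θ = 1 − 2(0.07) = 0.860, hence θ₀ = arccos 0.860 = 30.7°.
Waning ⇒ past full, so θ = 360° − 30.7° = 329.3°.
Age = 29.530 × 329.3°/360° ≈ 27.01 days.

27.0 days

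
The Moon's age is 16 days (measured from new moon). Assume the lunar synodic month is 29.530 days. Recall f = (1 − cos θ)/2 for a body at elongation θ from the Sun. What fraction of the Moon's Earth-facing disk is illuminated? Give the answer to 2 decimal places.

Phase angle: θ = 360°·(16 d)/(29.530 d) = 195.1°.
cos 195.1° = (-0.966), so f = (1 − (-0.966))/2 = 0.983.

0.98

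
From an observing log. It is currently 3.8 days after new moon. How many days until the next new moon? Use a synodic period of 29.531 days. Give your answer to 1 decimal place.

25.7 days

The next new moon completes the synodic month: 29.531 − 3.8 = 25.731 days.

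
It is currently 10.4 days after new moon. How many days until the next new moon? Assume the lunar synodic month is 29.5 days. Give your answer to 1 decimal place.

The next new moon completes the synodic month: 29.5 − 10.4 = 19.100 days.

19.1 days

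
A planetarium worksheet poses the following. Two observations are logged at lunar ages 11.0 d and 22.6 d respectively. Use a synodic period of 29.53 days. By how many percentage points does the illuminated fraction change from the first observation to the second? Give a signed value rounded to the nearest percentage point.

-40 pp

First observation: θ = 360°·11.0/29.53 = 134.1°, so f = 0.848.
Second observation: θ = 275.5°, f = 0.452.
Δf = 0.452 − 0.848 = -0.396, i.e. -40 pp.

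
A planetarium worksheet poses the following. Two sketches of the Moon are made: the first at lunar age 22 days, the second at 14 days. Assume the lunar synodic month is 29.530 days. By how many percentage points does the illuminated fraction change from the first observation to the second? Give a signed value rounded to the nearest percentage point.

+48 percentage points

θ₁ = 360° × 22/29.530 = 268.2°, f₁ = (1 − cos θ₁)/2 = 0.516.
θ₂ = 360° × 14/29.530 = 170.7°, f₂ = (1 − cos θ₂)/2 = 0.993.
Change = f₂ − f₁ = +0.478 → +48 percentage points.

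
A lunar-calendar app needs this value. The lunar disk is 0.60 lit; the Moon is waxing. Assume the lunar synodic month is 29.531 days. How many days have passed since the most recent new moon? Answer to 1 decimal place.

8.3 days

cos θ = 1 − 2f = -0.200, giving a principal value of 101.5°.
The Moon is waxing (0°–180°), so θ = 101.5° directly.
At 360°/29.531 d per day, 101.5° corresponds to 8.33 days.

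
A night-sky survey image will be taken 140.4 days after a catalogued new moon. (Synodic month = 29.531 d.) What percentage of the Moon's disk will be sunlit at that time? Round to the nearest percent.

49%

Reduce mod P: 140.4 − 4×29.531 = 22.28 d into the current lunation.
Phase angle: θ = 360°·(22.28 d)/(29.531 d) = 271.6°.
Illuminated fraction = (1 − cos 271.6°)/2 = (1 − 0.027)/2 ≈ 0.486, so 49%.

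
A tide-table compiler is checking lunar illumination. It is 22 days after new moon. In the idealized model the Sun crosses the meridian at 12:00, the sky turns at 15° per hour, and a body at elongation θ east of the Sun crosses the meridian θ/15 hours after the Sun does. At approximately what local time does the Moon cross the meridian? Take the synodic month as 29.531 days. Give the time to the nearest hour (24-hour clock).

The Moon has covered 22/29.531 of its cycle, so θ ≈ 360° × 22/29.531 = 268.2°.
The Moon trails the Sun by θ/15 = 268.2/15 ≈ 17.88 hours.
12:00 + 17.88 h ≈ 05:53 → 06:00 to the nearest hour.

06:00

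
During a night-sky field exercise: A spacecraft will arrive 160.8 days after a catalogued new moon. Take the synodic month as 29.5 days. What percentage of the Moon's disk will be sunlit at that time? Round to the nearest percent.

98%

160.8 d spans 5 complete synodic months (5 × 29.5 = 147.50 d) plus 13.30 d.
The Moon has covered 13.30/29.5 of its cycle, so θ ≈ 360° × 13.30/29.5 = 162.3°.
cos 162.3° = (-0.953), so f = (1 − (-0.953))/2 = 0.976, so 98%.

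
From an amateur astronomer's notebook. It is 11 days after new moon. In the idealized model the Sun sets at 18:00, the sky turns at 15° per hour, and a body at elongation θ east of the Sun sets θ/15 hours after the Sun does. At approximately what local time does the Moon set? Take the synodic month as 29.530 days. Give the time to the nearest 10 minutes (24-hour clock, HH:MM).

Elongation θ = 360° × 11/29.530 ≈ 134.1°.
Delay after the Sun = 134.1° / (15°/h) ≈ 8.94 h.
18:00 + 8.940 h ≈ 02:56 → 03:00 to the nearest ten minutes.

03:00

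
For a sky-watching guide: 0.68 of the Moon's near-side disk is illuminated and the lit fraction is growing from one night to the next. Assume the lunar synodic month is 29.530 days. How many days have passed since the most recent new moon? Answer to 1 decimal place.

cos θ = 1 − 2f = -0.360, giving a principal value of 111.1°.
Waxing ⇒ before full, so θ = 111.1°.
That fraction of the synodic month is 111.1/360 × 29.530 d ≈ 9.11 d.

9.1 days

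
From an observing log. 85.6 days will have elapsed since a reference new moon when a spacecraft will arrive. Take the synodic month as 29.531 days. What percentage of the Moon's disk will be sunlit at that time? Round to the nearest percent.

10%

Reduce mod P: 85.6 − 2×29.531 = 26.54 d into the current lunation.
Phase angle: θ = 360°·(26.54 d)/(29.531 d) = 323.5°.
Illuminated fraction = (1 − cos 323.5°)/2 = (1 − 0.804)/2 ≈ 0.098, so 10%.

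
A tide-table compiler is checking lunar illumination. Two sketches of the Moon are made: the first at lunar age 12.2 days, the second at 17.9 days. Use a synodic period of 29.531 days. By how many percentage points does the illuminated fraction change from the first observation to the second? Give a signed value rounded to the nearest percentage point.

-3 percentage points

θ₁ = 360° × 12.2/29.531 = 148.7°, f₁ = (1 − cos θ₁)/2 = 0.927.
θ₂ = 360° × 17.9/29.531 = 218.2°, f₂ = (1 − cos θ₂)/2 = 0.893.
Change = f₂ − f₁ = -0.034 → -3 percentage points.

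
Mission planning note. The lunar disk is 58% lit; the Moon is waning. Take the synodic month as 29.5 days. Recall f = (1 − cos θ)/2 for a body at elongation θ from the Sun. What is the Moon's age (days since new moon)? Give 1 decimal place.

21.4 days

From f = (1 − cos θ)/2: cos θ = 1 − 2×0.58 = -0.160; arccos → 99.2°.
Since the Moon is past full (waning), take the reflex angle: θ = 360° − 99.2° = 260.8°.
At 360°/29.5 d per day, 260.8° corresponds to 21.37 days.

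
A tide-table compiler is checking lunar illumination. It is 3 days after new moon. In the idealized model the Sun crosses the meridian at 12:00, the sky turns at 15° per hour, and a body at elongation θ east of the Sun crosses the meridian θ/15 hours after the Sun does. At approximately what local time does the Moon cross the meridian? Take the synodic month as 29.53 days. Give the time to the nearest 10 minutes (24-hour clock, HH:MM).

14:30

Elongation θ = 360° × 3/29.53 ≈ 36.6°.
At 15° of sky rotation per hour, 36.6° corresponds to a 2.44 h lag.
12:00 + 2.438 h ≈ 14:26 → 14:30 to the nearest ten minutes.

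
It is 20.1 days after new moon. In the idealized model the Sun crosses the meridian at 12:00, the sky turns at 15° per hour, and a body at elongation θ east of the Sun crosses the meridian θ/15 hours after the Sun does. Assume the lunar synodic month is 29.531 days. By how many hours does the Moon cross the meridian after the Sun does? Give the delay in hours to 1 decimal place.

16.3 h

Phase angle: θ = 360°·(20.1 d)/(29.531 d) = 245.0°.
Delay after the Sun = 245.0° / (15°/h) ≈ 16.34 h.
So the Moon crosses the meridian 16.34 h after the Sun.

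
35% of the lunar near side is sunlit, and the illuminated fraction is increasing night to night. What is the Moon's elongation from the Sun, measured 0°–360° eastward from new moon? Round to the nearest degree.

73°

Invert f = (1 − cos θ)/2 to get cos θ = 1 − 2(0.35) = 0.300, hence θ₀ = arccos 0.300 = 72.5°.
Waxing ⇒ before full, so θ = 72.5°.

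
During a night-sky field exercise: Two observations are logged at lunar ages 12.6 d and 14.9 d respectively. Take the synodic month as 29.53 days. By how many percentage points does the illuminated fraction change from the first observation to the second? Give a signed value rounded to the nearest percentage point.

+5 pp

First observation: θ = 360°·12.6/29.53 = 153.6°, so f = 0.948.
Second observation: θ = 181.6°, f = 1.000.
Δf = 1.000 − 0.948 = +0.052, i.e. +5 pp.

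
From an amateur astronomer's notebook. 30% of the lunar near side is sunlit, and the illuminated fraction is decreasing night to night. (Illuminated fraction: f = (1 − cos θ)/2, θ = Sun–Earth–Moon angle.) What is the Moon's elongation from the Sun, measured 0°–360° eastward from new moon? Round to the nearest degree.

Invert f = (1 − cos θ)/2 to get cos θ = 1 − 2(0.30) = 0.400, hence θ₀ = arccos 0.400 = 66.4°.
Waning ⇒ past full, so θ = 360° − 66.4° = 293.6°.

294°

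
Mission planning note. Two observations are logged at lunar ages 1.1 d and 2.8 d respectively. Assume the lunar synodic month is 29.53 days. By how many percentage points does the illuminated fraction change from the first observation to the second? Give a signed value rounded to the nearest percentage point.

First observation: θ = 360°·1.1/29.53 = 13.4°, so f = 0.014.
Second observation: θ = 34.1°, f = 0.086.
Δf = 0.086 − 0.014 = +0.073, i.e. +7 pp.

+7 percentage points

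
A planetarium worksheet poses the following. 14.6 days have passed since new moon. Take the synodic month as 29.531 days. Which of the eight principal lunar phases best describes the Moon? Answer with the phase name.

At 14.6/29.531 of the cycle, θ ≈ 178° — the full moon range.

full moon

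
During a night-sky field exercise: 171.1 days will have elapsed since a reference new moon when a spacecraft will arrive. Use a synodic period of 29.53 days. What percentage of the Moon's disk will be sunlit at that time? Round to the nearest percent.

171.1/29.53 = 5.794 lunations, so 5 complete cycles and 23.45 d into the next.
Elongation θ = 360° × 23.45/29.53 ≈ 285.9°.
Illuminated fraction = (1 − cos 285.9°)/2 = (1 − 0.274)/2 ≈ 0.363, so 36%.

36%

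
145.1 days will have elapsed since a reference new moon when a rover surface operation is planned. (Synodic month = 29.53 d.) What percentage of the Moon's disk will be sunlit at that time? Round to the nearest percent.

7%

145.1 d spans 4 complete synodic months (4 × 29.53 = 118.12 d) plus 26.98 d.
The Moon has covered 26.98/29.53 of its cycle, so θ ≈ 360° × 26.98/29.53 = 328.9°.
Illuminated fraction = (1 − cos 328.9°)/2 = (1 − 0.856)/2 ≈ 0.072, so 7%.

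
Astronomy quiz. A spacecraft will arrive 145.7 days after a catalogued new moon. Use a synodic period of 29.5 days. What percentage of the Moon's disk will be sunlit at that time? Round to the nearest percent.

4%

145.7 d spans 4 complete synodic months (4 × 29.5 = 118.00 d) plus 27.70 d.
The Moon has covered 27.70/29.5 of its cycle, so θ ≈ 360° × 27.70/29.5 = 338.0°.
With cos θ = 0.927, the lit fraction is (1 − 0.927)/2 ≈ 0.036, so 4%.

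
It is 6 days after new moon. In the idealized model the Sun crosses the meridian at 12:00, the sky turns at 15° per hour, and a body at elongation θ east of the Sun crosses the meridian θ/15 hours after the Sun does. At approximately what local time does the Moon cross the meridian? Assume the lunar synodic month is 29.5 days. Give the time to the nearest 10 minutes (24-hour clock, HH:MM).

16:50

Elongation θ = 360° × 6/29.5 ≈ 73.2°.
At 15° of sky rotation per hour, 73.2° corresponds to a 4.88 h lag.
12:00 + 4.881 h ≈ 16:53 → 16:50 to the nearest ten minutes.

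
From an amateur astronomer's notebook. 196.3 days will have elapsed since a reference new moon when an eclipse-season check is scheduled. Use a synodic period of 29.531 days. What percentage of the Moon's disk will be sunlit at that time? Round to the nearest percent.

80%

196.3/29.531 = 6.647 lunations, so 6 complete cycles and 19.11 d into the next.
Elongation θ = 360° × 19.11/29.531 ≈ 233.0°.
Illuminated fraction = (1 − cos 233.0°)/2 = (1 − (-0.602))/2 ≈ 0.801, so 80%.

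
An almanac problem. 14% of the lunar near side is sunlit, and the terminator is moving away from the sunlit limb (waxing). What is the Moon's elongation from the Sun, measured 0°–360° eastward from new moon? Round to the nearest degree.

Invert f = (1 − cos θ)/2 to get cos θ = 1 − 2(0.14) = 0.720, hence θ₀ = arccos 0.720 = 43.9°.
Waxing ⇒ before full, so θ = 43.9°.

44°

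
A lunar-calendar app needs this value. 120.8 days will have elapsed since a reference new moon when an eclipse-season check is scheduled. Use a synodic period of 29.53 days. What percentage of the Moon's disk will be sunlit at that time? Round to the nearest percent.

Reduce mod P: 120.8 − 4×29.53 = 2.68 d into the current lunation.
Elongation θ = 360° × 2.68/29.53 ≈ 32.7°.
Illuminated fraction = (1 − cos 32.7°)/2 = (1 − 0.842)/2 ≈ 0.079, so 8%.

8%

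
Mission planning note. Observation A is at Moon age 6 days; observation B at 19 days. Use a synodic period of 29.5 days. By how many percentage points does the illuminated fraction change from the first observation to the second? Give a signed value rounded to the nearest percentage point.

First observation: θ = 360°·6/29.5 = 73.2°, so f = 0.356.
Second observation: θ = 231.9°, f = 0.809.
Δf = 0.809 − 0.356 = +0.453, i.e. +45 pp.

+45 percentage points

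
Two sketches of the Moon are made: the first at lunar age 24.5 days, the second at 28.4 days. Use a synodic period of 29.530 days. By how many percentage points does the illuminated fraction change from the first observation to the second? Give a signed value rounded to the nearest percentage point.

θ₁ = 360° × 24.5/29.530 = 298.7°, f₁ = (1 − cos θ₁)/2 = 0.260.
θ₂ = 360° × 28.4/29.530 = 346.2°, f₂ = (1 − cos θ₂)/2 = 0.014.
Change = f₂ − f₁ = -0.246 → -25 percentage points.

-25 percentage points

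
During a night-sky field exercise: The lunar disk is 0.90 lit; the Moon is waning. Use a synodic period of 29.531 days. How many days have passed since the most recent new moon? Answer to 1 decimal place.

17.8 days

Invert f = (1 − cos θ)/2 to get cos θ = 1 − 2(0.90) = -0.800, hence θ₀ = arccos -0.800 = 143.1°.
Waning ⇒ past full, so θ = 360° − 143.1° = 216.9°.
That fraction of the synodic month is 216.9/360 × 29.531 d ≈ 17.79 d.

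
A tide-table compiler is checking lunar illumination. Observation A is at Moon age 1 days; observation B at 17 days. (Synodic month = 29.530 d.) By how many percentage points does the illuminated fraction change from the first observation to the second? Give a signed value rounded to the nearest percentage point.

+93 percentage points

First observation: θ = 360°·1/29.530 = 12.2°, so f = 0.011.
Second observation: θ = 207.2°, f = 0.945.
Δf = 0.945 − 0.011 = +0.933, i.e. +93 pp.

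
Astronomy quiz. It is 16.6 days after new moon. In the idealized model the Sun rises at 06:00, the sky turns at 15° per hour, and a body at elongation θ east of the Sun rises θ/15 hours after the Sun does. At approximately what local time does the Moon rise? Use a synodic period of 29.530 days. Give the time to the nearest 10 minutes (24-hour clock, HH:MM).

Phase angle: θ = 360°·(16.6 d)/(29.530 d) = 202.4°.
At 15° of sky rotation per hour, 202.4° corresponds to a 13.49 h lag.
06:00 + 13.491 h ≈ 19:29 → 19:30 to the nearest ten minutes.

19:30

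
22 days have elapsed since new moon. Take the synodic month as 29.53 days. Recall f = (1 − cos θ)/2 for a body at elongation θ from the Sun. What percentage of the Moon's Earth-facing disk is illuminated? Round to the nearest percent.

52%

Phase angle: θ = 360°·(22 d)/(29.53 d) = 268.2°.
With cos θ = (-0.031), the lit fraction is (1 − (-0.031))/2 ≈ 0.516, so 52%.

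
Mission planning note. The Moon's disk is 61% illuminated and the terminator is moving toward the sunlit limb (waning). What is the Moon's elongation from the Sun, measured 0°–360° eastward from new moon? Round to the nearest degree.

cos θ = 1 − 2f = -0.220, giving a principal value of 102.7°.
Since the Moon is past full (waning), take the reflex angle: θ = 360° − 102.7° = 257.3°.

257°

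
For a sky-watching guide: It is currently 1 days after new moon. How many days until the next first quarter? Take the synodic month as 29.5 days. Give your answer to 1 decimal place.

First quarter occurs at elongation 90°, i.e. at age 29.5 × 90/360 = 7.375 d.
So 6.375 days remain (7.375 − 1).

6.4 days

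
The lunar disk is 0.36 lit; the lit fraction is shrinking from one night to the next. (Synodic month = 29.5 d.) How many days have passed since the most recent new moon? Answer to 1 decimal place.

cos θ = 1 − 2f = 0.280, giving a principal value of 73.7°.
Since the Moon is past full (waning), take the reflex angle: θ = 360° − 73.7° = 286.3°.
That fraction of the synodic month is 286.3/360 × 29.5 d ≈ 23.46 d.

23.5 days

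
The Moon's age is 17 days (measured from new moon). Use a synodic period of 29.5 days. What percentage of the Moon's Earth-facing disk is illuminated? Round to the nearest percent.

94%

Phase angle: θ = 360°·(17 d)/(29.5 d) = 207.5°.
With cos θ = (-0.887), the lit fraction is (1 − (-0.887))/2 ≈ 0.944, so 94%.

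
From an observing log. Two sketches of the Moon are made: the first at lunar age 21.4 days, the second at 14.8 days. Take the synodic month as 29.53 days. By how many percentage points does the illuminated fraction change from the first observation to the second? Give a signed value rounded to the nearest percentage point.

First observation: θ = 360°·21.4/29.53 = 260.9°, so f = 0.579.
Second observation: θ = 180.4°, f = 1.000.
Δf = 1.000 − 0.579 = +0.421, i.e. +42 pp.

+42 percentage points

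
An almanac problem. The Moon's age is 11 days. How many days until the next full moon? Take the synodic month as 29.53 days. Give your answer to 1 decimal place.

3.8 days

Full moon occurs at elongation 180°, i.e. at age 29.53 × 180/360 = 14.765 d.
So 3.765 days remain (14.765 − 11).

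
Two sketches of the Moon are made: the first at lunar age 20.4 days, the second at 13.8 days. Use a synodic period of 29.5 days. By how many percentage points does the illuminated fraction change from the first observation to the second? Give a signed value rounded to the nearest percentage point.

First observation: θ = 360°·20.4/29.5 = 248.9°, so f = 0.680.
Second observation: θ = 168.4°, f = 0.990.
Δf = 0.990 − 0.680 = +0.310, i.e. +31 pp.

+31 pp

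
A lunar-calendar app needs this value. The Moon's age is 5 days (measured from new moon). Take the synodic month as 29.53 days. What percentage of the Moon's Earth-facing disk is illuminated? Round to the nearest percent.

Elongation θ = 360° × 5/29.53 ≈ 61.0°.
Illuminated fraction = (1 − cos 61.0°)/2 = (1 − 0.485)/2 ≈ 0.257, so 26%.

26%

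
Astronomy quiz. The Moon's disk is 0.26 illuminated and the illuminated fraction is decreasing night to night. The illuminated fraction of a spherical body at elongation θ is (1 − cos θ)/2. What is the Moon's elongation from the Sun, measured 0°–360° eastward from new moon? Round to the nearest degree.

299°

cos θ = 1 − 2f = 0.480, giving a principal value of 61.3°.
Since the Moon is past full (waning), take the reflex angle: θ = 360° − 61.3° = 298.7°.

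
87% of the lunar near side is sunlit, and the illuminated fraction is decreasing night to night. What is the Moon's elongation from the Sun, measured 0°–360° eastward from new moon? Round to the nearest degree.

222°

cos θ = 1 − 2f = -0.740, giving a principal value of 137.7°.
Waning ⇒ past full, so θ = 360° − 137.7° = 222.3°.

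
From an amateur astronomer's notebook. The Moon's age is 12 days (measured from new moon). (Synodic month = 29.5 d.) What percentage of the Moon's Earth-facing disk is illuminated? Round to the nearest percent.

The Moon has covered 12/29.5 of its cycle, so θ ≈ 360° × 12/29.5 = 146.4°.
With cos θ = (-0.833), the lit fraction is (1 − (-0.833))/2 ≈ 0.917, so 92%.

92%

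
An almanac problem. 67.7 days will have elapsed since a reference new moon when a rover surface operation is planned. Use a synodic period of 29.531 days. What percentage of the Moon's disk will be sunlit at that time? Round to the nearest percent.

63%

Reduce mod P: 67.7 − 2×29.531 = 8.64 d into the current lunation.
The Moon has covered 8.64/29.531 of its cycle, so θ ≈ 360° × 8.64/29.531 = 105.3°.
With cos θ = (-0.264), the lit fraction is (1 − (-0.264))/2 ≈ 0.632, so 63%.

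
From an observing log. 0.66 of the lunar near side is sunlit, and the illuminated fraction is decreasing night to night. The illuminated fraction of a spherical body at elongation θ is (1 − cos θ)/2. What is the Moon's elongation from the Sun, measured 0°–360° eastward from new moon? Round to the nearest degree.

251°

From f = (1 − cos θ)/2: cos θ = 1 − 2×0.66 = -0.320; arccos → 108.7°.
Waning ⇒ past full, so θ = 360° − 108.7° = 251.3°.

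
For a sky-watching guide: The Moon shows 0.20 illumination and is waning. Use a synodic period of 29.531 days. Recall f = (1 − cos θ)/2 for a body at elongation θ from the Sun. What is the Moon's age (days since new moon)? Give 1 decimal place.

From f = (1 − cos θ)/2: cos θ = 1 − 2×0.20 = 0.600; arccos → 53.1°.
Since the Moon is past full (waning), take the reflex angle: θ = 360° − 53.1° = 306.9°.
Age = 29.531 × 306.9°/360° ≈ 25.17 days.

25.2 days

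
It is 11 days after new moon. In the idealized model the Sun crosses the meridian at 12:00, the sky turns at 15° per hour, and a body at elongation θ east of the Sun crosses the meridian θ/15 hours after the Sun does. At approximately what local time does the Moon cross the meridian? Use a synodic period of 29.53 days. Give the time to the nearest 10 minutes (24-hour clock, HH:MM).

21:00

Elongation θ = 360° × 11/29.53 ≈ 134.1°.
Delay after the Sun = 134.1° / (15°/h) ≈ 8.94 h.
12:00 + 8.940 h ≈ 20:56 → 21:00 to the nearest ten minutes.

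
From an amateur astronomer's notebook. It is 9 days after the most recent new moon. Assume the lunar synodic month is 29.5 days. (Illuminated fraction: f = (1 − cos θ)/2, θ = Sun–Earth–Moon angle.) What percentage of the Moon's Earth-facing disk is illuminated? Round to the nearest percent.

67%

Elongation θ = 360° × 9/29.5 ≈ 109.8°.
Illuminated fraction = (1 − cos 109.8°)/2 = (1 − (-0.339))/2 ≈ 0.670, so 67%.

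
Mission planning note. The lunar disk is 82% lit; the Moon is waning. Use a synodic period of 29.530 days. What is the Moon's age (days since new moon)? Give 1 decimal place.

Invert f = (1 − cos θ)/2 to get cos θ = 1 − 2(0.82) = -0.640, hence θ₀ = arccos -0.640 = 129.8°.
A waning Moon lies in 180°–360°, so θ = 360° − 129.8° = 230.2°.
That fraction of the synodic month is 230.2/360 × 29.530 d ≈ 18.88 d.

18.9 days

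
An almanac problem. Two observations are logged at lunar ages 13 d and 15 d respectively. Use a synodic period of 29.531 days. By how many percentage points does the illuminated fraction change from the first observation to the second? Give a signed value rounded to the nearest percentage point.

+3 percentage points

First observation: θ = 360°·13/29.531 = 158.5°, so f = 0.965.
Second observation: θ = 182.9°, f = 0.999.
Δf = 0.999 − 0.965 = +0.034, i.e. +3 pp.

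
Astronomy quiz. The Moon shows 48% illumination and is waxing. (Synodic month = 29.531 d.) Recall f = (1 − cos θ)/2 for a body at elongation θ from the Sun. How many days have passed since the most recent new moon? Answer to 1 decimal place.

7.2 days

From f = (1 − cos θ)/2: cos θ = 1 − 2×0.48 = 0.040; arccos → 87.7°.
The Moon is waxing (0°–180°), so θ = 87.7° directly.
At 360°/29.531 d per day, 87.7° corresponds to 7.19 days.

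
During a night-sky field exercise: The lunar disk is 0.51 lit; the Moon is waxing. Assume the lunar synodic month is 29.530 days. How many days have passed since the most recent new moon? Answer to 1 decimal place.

7.5 days

Invert f = (1 − cos θ)/2 to get cos θ = 1 − 2(0.51) = -0.020, hence θ₀ = arccos -0.020 = 91.1°.
Waxing ⇒ before full, so θ = 91.1°.
Age = 29.530 × 91.1°/360° ≈ 7.48 days.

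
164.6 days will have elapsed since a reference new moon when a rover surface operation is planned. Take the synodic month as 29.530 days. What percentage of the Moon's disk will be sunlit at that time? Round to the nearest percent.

164.6 d spans 5 complete synodic months (5 × 29.530 = 147.65 d) plus 16.95 d.
The Moon has covered 16.95/29.530 of its cycle, so θ ≈ 360° × 16.95/29.530 = 206.6°.
Illuminated fraction = (1 − cos 206.6°)/2 = (1 − (-0.894))/2 ≈ 0.947, so 95%.

95%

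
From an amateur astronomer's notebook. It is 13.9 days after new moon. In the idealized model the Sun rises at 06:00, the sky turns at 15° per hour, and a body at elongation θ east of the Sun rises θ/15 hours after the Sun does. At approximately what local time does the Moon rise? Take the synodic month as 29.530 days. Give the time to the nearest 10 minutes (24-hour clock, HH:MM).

17:20

The Moon has covered 13.9/29.530 of its cycle, so θ ≈ 360° × 13.9/29.530 = 169.5°.
Delay after the Sun = 169.5° / (15°/h) ≈ 11.30 h.
06:00 + 11.297 h ≈ 17:18 → 17:20 to the nearest ten minutes.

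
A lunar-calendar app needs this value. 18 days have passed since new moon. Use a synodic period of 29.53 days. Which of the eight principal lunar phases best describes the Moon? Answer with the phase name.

waning gibbous

At 18/29.53 of the cycle, θ ≈ 219° — the waning gibbous range.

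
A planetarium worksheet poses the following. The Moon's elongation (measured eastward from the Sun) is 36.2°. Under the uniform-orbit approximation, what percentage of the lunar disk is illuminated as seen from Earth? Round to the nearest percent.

Half-versine of 36.2°: (1 − 0.807)/2 = 0.097, i.e. 10%.

10%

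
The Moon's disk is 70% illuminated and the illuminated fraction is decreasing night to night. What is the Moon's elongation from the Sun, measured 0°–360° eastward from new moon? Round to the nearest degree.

246°

Invert f = (1 − cos θ)/2 to get cos θ = 1 − 2(0.70) = -0.400, hence θ₀ = arccos -0.400 = 113.6°.
Waning ⇒ past full, so θ = 360° − 113.6° = 246.4°.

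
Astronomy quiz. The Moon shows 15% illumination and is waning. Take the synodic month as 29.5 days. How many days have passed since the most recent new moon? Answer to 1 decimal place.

25.8 days

From f = (1 − cos θ)/2: cos θ = 1 − 2×0.15 = 0.700; arccos → 45.6°.
Since the Moon is past full (waning), take the reflex angle: θ = 360° − 45.6° = 314.4°.
That fraction of the synodic month is 314.4/360 × 29.5 d ≈ 25.77 d.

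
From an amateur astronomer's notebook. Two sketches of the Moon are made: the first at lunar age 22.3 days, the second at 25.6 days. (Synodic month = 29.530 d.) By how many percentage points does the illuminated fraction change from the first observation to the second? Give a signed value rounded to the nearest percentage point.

-32 percentage points

First observation: θ = 360°·22.3/29.530 = 271.9°, so f = 0.484.
Second observation: θ = 312.1°, f = 0.165.
Δf = 0.165 − 0.484 = -0.319, i.e. -32 pp.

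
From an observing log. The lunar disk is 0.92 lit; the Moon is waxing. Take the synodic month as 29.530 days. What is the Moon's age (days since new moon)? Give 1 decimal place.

Invert f = (1 − cos θ)/2 to get cos θ = 1 − 2(0.92) = -0.840, hence θ₀ = arccos -0.840 = 147.1°.
The Moon is waxing (0°–180°), so θ = 147.1° directly.
Age = 29.530 × 147.1°/360° ≈ 12.07 days.

12.1 days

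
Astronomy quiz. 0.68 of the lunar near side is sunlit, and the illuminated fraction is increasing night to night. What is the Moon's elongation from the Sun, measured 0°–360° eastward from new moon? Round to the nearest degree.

111°

From f = (1 − cos θ)/2: cos θ = 1 − 2×0.68 = -0.360; arccos → 111.1°.
Before full moon the principal value applies: θ = 111.1°.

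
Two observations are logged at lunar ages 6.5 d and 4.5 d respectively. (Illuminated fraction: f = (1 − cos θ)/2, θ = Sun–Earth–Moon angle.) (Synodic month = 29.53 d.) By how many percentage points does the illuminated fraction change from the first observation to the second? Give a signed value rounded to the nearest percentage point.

First observation: θ = 360°·6.5/29.53 = 79.2°, so f = 0.407.
Second observation: θ = 54.9°, f = 0.212.
Δf = 0.212 − 0.407 = -0.194, i.e. -19 pp.

-19 pp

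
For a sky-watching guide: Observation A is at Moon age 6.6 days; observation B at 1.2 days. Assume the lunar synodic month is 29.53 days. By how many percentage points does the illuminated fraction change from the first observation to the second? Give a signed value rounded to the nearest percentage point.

-40 pp

θ₁ = 360° × 6.6/29.53 = 80.5°, f₁ = (1 − cos θ₁)/2 = 0.417.
θ₂ = 360° × 1.2/29.53 = 14.6°, f₂ = (1 − cos θ₂)/2 = 0.016.
Change = f₂ − f₁ = -0.401 → -40 percentage points.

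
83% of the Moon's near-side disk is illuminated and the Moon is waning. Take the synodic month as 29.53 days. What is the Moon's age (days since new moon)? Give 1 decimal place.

Invert f = (1 − cos θ)/2 to get cos θ = 1 − 2(0.83) = -0.660, hence θ₀ = arccos -0.660 = 131.3°.
Waning ⇒ past full, so θ = 360° − 131.3° = 228.7°.
That fraction of the synodic month is 228.7/360 × 29.53 d ≈ 18.76 d.

18.8 days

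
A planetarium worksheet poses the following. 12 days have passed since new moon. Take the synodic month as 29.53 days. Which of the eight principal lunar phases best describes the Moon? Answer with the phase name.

θ ≈ 360° × 12/29.53 = 146°, which falls in the waxing gibbous sector.

waxing gibbous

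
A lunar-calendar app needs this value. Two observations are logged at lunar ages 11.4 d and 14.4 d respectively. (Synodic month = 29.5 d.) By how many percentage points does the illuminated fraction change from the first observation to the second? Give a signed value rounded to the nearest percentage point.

θ₁ = 360° × 11.4/29.5 = 139.1°, f₁ = (1 − cos θ₁)/2 = 0.878.
θ₂ = 360° × 14.4/29.5 = 175.7°, f₂ = (1 − cos θ₂)/2 = 0.999.
Change = f₂ − f₁ = +0.121 → +12 percentage points.

+12 percentage points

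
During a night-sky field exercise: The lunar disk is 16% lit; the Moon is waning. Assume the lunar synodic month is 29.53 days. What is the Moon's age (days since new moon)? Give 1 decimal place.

25.7 days

From f = (1 − cos θ)/2: cos θ = 1 − 2×0.16 = 0.680; arccos → 47.2°.
Since the Moon is past full (waning), take the reflex angle: θ = 360° − 47.2° = 312.8°.
Age = 29.53 × 312.8°/360° ≈ 25.66 days.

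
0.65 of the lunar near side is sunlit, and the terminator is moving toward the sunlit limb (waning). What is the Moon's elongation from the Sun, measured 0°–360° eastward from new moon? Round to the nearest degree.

253°

cos θ = 1 − 2f = -0.300, giving a principal value of 107.5°.
Since the Moon is past full (waning), take the reflex angle: θ = 360° − 107.5° = 252.5°.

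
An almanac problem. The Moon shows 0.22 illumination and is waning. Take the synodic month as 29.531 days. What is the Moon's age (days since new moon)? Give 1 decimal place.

24.9 days

Invert f = (1 − cos θ)/2 to get cos θ = 1 − 2(0.22) = 0.560, hence θ₀ = arccos 0.560 = 55.9°.
Waning ⇒ past full, so θ = 360° − 55.9° = 304.1°.
Age = 29.531 × 304.1°/360° ≈ 24.94 days.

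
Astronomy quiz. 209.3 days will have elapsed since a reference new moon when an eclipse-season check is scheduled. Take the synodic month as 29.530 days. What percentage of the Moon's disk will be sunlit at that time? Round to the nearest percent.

Reduce mod P: 209.3 − 7×29.530 = 2.59 d into the current lunation.
Elongation θ = 360° × 2.59/29.530 ≈ 31.6°.
Illuminated fraction = (1 − cos 31.6°)/2 = (1 − 0.852)/2 ≈ 0.074, so 7%.

7%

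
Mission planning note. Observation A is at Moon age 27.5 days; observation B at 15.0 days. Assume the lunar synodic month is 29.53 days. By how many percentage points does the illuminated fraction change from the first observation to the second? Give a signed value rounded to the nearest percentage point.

θ₁ = 360° × 27.5/29.53 = 335.3°, f₁ = (1 − cos θ₁)/2 = 0.046.
θ₂ = 360° × 15.0/29.53 = 182.9°, f₂ = (1 − cos θ₂)/2 = 0.999.
Change = f₂ − f₁ = +0.953 → +95 percentage points.

+95 pp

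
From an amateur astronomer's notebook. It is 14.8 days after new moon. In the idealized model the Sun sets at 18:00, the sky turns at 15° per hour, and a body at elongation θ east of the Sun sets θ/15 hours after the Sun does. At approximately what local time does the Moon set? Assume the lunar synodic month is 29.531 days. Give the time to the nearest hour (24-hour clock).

Elongation θ = 360° × 14.8/29.531 ≈ 180.4°.
Delay after the Sun = 180.4° / (15°/h) ≈ 12.03 h.
18:00 + 12.03 h ≈ 06:02 → 06:00 to the nearest hour.

06:00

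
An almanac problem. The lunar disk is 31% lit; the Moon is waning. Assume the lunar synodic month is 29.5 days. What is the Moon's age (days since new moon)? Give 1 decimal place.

From f = (1 − cos θ)/2: cos θ = 1 − 2×0.31 = 0.380; arccos → 67.7°.
A waning Moon lies in 180°–360°, so θ = 360° − 67.7° = 292.3°.
Age = 29.5 × 292.3°/360° ≈ 23.96 days.

24.0 days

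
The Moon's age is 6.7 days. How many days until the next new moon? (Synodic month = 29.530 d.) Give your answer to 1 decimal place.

One full lunation from the last new moon is 29.530 d; remaining = 29.530 − 6.7 = 22.830 d.

22.8 days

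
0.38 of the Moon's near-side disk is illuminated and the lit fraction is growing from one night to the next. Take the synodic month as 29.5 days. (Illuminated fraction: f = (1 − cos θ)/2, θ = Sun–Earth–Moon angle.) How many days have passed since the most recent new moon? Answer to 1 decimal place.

Invert f = (1 − cos θ)/2 to get cos θ = 1 − 2(0.38) = 0.240, hence θ₀ = arccos 0.240 = 76.1°.
Waxing ⇒ before full, so θ = 76.1°.
At 360°/29.5 d per day, 76.1° corresponds to 6.24 days.

6.2 days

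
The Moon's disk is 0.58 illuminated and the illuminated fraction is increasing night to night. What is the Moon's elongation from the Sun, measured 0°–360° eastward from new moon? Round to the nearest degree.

From f = (1 − cos θ)/2: cos θ = 1 − 2×0.58 = -0.160; arccos → 99.2°.
The Moon is waxing (0°–180°), so θ = 99.2° directly.

99°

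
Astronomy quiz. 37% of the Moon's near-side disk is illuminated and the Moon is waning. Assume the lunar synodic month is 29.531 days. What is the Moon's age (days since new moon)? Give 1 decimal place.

23.4 days

From f = (1 − cos θ)/2: cos θ = 1 − 2×0.37 = 0.260; arccos → 74.9°.
Since the Moon is past full (waning), take the reflex angle: θ = 360° − 74.9° = 285.1°.
That fraction of the synodic month is 285.1/360 × 29.531 d ≈ 23.38 d.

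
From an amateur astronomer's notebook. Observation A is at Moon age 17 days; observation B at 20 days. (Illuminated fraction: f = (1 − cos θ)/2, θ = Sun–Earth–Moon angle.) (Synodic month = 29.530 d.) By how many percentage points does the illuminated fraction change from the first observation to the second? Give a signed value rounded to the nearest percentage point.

First observation: θ = 360°·17/29.530 = 207.2°, so f = 0.945.
Second observation: θ = 243.8°, f = 0.721.
Δf = 0.721 − 0.945 = -0.224, i.e. -22 pp.

-22 percentage points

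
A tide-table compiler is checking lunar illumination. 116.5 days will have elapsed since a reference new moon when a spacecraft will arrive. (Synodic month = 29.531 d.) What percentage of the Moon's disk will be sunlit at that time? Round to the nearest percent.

Reduce mod P: 116.5 − 3×29.531 = 27.91 d into the current lunation.
The Moon has covered 27.91/29.531 of its cycle, so θ ≈ 360° × 27.91/29.531 = 340.2°.
Illuminated fraction = (1 − cos 340.2°)/2 = (1 − 0.941)/2 ≈ 0.030, so 3%.

3%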